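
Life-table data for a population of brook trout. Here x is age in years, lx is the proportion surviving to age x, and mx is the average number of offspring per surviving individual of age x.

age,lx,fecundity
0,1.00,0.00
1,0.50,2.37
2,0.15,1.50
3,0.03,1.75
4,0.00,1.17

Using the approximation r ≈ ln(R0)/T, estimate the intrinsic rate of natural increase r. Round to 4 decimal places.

R0 = Σ lx·mx = 0 + 1.185 + 0.225 + 0.0525 + 0 = 1.4625
Σ x·lx·mx = 1.7925; T = 1.7925/1.4625 = 1.22564…
r ≈ ln(R0)/T = ln(1.4625)/1.22564… = 0.310162… → 0.3102

0.3102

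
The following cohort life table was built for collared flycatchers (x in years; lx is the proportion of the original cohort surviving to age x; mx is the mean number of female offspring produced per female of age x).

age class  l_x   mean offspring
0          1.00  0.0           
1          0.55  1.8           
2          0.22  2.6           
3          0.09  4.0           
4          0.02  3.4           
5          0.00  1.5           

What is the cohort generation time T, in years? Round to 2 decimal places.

1.75

lx·mx: 0, 0.99, 0.572, 0.36, 0.068, 0 → R0 = 1.99
x·lx·mx: 0, 0.99, 1.144, 1.08, 0.272, 0 → Σ = 3.486
T = 3.486 / 1.99 = 1.751759… → 1.75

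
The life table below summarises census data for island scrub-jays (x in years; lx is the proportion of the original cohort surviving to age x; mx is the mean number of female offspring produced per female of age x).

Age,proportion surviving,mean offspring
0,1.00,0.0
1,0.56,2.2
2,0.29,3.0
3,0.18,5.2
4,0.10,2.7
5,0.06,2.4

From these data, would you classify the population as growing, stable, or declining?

growing

R0 = Σ lx·mx = 0 + 1.232 + 0.87 + 0.936 + 0.27 + 0.144 = 3.452
R0 > 1, so the population is growing.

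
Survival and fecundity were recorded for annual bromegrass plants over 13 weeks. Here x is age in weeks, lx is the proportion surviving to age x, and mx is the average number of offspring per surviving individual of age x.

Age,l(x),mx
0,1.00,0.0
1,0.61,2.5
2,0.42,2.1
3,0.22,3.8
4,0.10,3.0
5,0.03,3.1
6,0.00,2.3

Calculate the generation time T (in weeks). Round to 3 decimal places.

lx·mx: 0, 1.525, 0.882, 0.836, 0.3, 0.093, 0 → R0 = 3.636
x·lx·mx: 0, 1.525, 1.764, 2.508, 1.2, 0.465, 0 → Σ = 7.462
T = 7.462 / 3.636 = 2.052255… → 2.052

2.052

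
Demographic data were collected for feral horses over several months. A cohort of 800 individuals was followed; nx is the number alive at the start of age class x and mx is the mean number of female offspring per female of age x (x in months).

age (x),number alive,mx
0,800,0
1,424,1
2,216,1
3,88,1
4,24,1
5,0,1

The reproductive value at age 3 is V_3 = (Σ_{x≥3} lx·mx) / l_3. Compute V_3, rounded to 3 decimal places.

1.273

lx = nx/n0 = nx/800: 1, 0.53, 0.27, 0.11, 0.03, 0
lx·mx for x ≥ 3: 0.11, 0.03, 0 → sum = 0.14
V_3 = 0.14 / l_3 = 0.14 / 0.11 = 1.272727… → 1.273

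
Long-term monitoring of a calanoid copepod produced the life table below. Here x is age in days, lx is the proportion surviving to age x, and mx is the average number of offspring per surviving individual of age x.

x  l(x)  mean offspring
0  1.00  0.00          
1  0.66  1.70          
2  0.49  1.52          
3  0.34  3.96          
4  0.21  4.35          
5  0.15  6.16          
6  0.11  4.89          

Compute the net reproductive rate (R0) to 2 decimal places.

lx·mx by age: 0, 1.122, 0.7448, 1.3464, 0.9135, 0.924, 0.5379
R0 = Σ lx·mx = 5.5886 → 5.59

5.59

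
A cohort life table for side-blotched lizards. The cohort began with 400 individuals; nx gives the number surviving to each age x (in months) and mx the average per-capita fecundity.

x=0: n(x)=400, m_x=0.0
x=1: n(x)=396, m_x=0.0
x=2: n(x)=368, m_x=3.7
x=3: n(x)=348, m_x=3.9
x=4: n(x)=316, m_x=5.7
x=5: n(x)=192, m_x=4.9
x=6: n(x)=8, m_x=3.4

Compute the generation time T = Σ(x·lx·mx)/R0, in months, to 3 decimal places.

3.438

lx = nx/n0 = nx/400: 1, 0.99, 0.92, 0.87, 0.79, 0.48, 0.02
lx·mx: 0, 0, 3.404, 3.393, 4.503, 2.352, 0.068 → R0 = 13.72
x·lx·mx: 0, 0, 6.808, 10.179, 18.012, 11.76, 0.408 → Σ = 47.167
T = 47.167 / 13.72 = 3.437828… → 3.438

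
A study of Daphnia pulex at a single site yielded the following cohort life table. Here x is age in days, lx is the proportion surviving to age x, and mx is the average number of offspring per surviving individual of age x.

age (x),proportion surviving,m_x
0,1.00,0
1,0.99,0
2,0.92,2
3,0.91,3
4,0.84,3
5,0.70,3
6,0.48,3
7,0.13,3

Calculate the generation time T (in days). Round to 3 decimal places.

3.976

lx·mx: 0, 0, 1.84, 2.73, 2.52, 2.1, 1.44, 0.39 → R0 = 11.02
x·lx·mx: 0, 0, 3.68, 8.19, 10.08, 10.5, 8.64, 2.73 → Σ = 43.82
T = 43.82 / 11.02 = 3.976407… → 3.976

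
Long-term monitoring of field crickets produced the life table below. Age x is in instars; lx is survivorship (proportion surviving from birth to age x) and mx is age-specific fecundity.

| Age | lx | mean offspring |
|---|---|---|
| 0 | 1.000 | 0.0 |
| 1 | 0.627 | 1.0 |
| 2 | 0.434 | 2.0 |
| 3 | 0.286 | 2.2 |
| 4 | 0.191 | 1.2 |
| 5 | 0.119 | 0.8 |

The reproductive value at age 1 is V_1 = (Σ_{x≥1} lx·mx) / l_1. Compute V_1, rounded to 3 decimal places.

lx·mx for x ≥ 1: 0.627, 0.868, 0.6292, 0.2292, 0.0952 → sum = 2.4486
V_1 = 2.4486 / l_1 = 2.4486 / 0.627 = 3.905263… → 3.905

3.905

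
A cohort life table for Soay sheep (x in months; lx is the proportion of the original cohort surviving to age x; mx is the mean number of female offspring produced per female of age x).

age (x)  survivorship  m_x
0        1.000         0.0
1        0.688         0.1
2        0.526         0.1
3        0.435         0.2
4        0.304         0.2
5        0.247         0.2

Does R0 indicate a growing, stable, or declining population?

R0 = Σ lx·mx = 0 + 0.0688 + 0.0526 + 0.087 + 0.0608 + 0.0494 = 0.3186
R0 < 1, so the population is declining.

declining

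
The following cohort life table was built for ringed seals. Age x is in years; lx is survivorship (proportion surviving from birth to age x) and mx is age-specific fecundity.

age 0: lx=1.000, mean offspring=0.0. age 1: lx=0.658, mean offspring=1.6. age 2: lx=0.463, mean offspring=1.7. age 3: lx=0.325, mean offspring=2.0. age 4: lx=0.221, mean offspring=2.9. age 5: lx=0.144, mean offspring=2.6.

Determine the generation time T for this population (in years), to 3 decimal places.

2.571

lx·mx: 0, 1.0528, 0.7871, 0.65, 0.6409, 0.3744 → R0 = 3.5052
x·lx·mx: 0, 1.0528, 1.5742, 1.95, 2.5636, 1.872 → Σ = 9.0126
T = 9.0126 / 3.5052 = 2.571208… → 2.571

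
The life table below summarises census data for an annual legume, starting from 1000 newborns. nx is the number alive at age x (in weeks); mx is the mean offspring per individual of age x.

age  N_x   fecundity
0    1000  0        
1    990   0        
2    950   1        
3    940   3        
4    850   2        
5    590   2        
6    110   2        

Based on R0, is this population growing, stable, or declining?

lx = nx/n0 = nx/1000: 1, 0.99, 0.95, 0.94, 0.85, 0.59, 0.11
R0 = Σ lx·mx = 0 + 0 + 0.95 + 2.82 + 1.7 + 1.18 + 0.22 = 6.87
R0 > 1, so the population is growing.

growing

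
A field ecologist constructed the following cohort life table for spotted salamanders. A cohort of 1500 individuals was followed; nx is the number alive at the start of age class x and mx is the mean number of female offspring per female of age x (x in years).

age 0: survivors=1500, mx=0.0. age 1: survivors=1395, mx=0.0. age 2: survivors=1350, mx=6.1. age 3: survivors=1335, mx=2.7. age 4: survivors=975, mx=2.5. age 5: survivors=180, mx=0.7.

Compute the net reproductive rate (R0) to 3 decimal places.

lx = nx/n0 = nx/1500: 1, 0.93, 0.9, 0.89, 0.65, 0.12
lx·mx by age: 0, 0, 5.49, 2.403, 1.625, 0.084
R0 = Σ lx·mx = 9.602 → 9.602

9.602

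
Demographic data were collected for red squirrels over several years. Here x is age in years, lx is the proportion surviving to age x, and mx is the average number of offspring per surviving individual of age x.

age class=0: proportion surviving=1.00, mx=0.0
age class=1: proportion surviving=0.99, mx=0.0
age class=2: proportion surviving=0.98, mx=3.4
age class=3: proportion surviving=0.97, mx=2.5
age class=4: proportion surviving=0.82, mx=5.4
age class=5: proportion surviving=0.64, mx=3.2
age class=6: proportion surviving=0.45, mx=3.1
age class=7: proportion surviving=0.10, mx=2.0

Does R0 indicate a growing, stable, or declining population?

growing

R0 = Σ lx·mx = 0 + 0 + 3.332 + 2.425 + 4.428 + 2.048 + 1.395 + 0.2 = 13.828
R0 > 1, so the population is growing.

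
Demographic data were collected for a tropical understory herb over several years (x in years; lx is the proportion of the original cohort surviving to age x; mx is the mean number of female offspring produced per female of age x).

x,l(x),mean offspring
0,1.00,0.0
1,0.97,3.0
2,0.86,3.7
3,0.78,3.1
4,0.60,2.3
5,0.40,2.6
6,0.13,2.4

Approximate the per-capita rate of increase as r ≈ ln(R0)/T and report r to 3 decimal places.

R0 = Σ lx·mx = 0 + 2.91 + 3.182 + 2.418 + 1.38 + 1.04 + 0.312 = 11.242
Σ x·lx·mx = 29.12; T = 29.12/11.242 = 2.59029…
r ≈ ln(R0)/T = ln(11.242)/2.59029… = 0.93413… → 0.934

0.934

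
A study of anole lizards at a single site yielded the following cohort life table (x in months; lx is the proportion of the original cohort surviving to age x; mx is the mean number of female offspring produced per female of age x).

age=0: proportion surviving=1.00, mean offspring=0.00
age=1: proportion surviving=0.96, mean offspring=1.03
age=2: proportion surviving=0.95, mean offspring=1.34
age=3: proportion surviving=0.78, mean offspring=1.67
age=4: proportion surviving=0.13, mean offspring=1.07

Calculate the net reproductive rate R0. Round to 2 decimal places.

lx·mx by age: 0, 0.9888, 1.273, 1.3026, 0.1391
R0 = Σ lx·mx = 3.7035 → 3.70

3.70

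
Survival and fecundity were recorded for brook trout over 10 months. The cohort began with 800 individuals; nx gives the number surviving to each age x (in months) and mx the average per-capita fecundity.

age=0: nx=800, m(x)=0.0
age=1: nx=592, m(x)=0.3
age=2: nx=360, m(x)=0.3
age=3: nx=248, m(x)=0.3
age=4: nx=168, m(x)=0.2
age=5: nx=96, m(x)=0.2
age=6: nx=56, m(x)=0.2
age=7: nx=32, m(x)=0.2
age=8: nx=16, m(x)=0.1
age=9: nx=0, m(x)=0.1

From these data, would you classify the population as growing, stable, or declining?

declining

lx = nx/n0 = nx/800: 1, 0.74, 0.45, 0.31, 0.21, 0.12, 0.07, 0.04, 0.02, 0
R0 = Σ lx·mx = 0 + 0.222 + 0.135 + 0.093 + 0.042 + 0.024 + 0.014 + 0.008 + 0.002 + 0 = 0.54
R0 < 1, so the population is declining.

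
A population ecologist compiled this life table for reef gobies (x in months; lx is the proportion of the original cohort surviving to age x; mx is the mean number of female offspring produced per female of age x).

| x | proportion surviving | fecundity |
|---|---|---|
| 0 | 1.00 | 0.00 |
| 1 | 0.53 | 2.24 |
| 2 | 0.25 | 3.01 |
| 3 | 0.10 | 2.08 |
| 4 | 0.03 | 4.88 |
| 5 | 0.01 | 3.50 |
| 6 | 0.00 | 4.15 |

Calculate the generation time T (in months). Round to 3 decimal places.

lx·mx: 0, 1.1872, 0.7525, 0.208, 0.1464, 0.035, 0 → R0 = 2.3291
x·lx·mx: 0, 1.1872, 1.505, 0.624, 0.5856, 0.175, 0 → Σ = 4.0768
T = 4.0768 / 2.3291 = 1.750376… → 1.750

1.750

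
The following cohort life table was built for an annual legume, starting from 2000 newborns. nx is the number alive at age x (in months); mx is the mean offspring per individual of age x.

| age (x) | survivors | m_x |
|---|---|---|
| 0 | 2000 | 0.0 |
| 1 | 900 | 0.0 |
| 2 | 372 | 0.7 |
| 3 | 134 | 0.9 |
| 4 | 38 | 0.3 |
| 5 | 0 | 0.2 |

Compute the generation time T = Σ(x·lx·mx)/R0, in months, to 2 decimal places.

2.37

lx = nx/n0 = nx/2000: 1, 0.45, 0.186, 0.067, 0.019, 0
lx·mx: 0, 0, 0.1302, 0.0603, 0.0057, 0 → R0 = 0.1962
x·lx·mx: 0, 0, 0.2604, 0.1809, 0.0228, 0 → Σ = 0.4641
T = 0.4641 / 0.1962 = 2.365443… → 2.37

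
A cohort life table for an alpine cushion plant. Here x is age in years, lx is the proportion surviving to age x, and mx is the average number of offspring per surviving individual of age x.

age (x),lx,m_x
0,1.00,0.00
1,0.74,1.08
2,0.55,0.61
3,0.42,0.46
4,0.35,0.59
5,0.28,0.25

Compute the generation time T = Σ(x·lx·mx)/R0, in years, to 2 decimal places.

lx·mx: 0, 0.7992, 0.3355, 0.1932, 0.2065, 0.07 → R0 = 1.6044
x·lx·mx: 0, 0.7992, 0.671, 0.5796, 0.826, 0.35 → Σ = 3.2258
T = 3.2258 / 1.6044 = 2.010596… → 2.01

2.01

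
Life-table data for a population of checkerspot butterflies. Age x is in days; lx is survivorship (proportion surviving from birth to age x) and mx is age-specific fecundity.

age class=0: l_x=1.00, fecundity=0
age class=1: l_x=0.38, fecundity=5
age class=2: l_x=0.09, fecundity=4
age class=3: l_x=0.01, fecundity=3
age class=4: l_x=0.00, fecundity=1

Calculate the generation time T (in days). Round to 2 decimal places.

1.18

lx·mx: 0, 1.9, 0.36, 0.03, 0 → R0 = 2.29
x·lx·mx: 0, 1.9, 0.72, 0.09, 0 → Σ = 2.71
T = 2.71 / 2.29 = 1.183406… → 1.18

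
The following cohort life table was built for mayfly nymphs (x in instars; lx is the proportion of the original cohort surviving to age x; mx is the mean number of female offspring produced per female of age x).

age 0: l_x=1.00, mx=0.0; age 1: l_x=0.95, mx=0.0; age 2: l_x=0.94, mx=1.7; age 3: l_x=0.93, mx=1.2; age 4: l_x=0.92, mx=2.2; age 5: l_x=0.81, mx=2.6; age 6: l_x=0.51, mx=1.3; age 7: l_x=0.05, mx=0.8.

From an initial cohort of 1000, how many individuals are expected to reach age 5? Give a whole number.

810

Expected survivors = N0 · l_5 = 1000 × 0.81 = 810 → 810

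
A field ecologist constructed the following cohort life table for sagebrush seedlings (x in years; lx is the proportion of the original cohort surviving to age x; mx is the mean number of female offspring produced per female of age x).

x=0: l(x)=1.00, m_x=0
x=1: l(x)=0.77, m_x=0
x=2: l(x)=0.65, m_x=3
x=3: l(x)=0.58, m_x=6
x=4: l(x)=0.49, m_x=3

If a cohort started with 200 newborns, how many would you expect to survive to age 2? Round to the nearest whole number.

130

Expected survivors = N0 · l_2 = 200 × 0.65 = 130 → 130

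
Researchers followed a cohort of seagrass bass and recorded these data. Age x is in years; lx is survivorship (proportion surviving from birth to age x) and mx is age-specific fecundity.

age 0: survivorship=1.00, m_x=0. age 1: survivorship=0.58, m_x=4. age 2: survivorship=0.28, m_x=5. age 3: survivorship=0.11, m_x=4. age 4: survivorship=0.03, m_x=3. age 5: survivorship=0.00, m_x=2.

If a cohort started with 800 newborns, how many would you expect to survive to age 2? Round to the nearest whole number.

Expected survivors = N0 · l_2 = 800 × 0.28 = 224 → 224

224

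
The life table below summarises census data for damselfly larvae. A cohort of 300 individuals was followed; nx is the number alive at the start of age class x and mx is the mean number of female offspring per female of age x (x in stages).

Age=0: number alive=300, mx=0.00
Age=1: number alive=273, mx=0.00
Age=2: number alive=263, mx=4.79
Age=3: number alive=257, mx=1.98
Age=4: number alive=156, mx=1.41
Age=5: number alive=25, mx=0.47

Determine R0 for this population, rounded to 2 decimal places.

6.67

lx = nx/n0 = nx/300: 1, 0.91, 0.87667…, 0.85667…, 0.52, 0.08333…
lx·mx by age: 0, 0, 4.199233…, 1.6962…, 0.7332, 0.039167…
R0 = Σ lx·mx = 6.6678… → 6.67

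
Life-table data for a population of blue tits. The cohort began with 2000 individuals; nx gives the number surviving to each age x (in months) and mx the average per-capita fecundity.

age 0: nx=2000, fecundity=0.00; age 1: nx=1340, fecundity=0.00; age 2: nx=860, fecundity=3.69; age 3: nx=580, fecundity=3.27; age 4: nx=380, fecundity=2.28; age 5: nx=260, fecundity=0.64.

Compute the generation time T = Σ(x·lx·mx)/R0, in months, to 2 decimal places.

2.68

lx = nx/n0 = nx/2000: 1, 0.67, 0.43, 0.29, 0.19, 0.13
lx·mx: 0, 0, 1.5867, 0.9483, 0.4332, 0.0832 → R0 = 3.0514
x·lx·mx: 0, 0, 3.1734, 2.8449, 1.7328, 0.416 → Σ = 8.1671
T = 8.1671 / 3.0514 = 2.676509… → 2.68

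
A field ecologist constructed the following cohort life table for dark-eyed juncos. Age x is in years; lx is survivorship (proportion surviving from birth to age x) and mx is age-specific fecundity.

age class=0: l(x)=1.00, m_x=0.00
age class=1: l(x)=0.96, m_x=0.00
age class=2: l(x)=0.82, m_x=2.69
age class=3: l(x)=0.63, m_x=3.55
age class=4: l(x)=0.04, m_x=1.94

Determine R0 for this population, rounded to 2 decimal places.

4.52

lx·mx by age: 0, 0, 2.2058, 2.2365, 0.0776
R0 = Σ lx·mx = 4.5199 → 4.52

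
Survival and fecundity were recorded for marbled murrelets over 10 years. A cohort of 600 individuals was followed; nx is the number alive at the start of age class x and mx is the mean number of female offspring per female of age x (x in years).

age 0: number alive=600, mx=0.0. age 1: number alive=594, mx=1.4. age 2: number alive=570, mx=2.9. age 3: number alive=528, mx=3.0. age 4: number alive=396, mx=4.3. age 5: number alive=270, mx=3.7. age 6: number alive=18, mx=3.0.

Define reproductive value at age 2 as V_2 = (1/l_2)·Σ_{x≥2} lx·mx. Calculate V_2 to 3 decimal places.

10.514

lx = nx/n0 = nx/600: 1, 0.99, 0.95, 0.88, 0.66, 0.45, 0.03
lx·mx for x ≥ 2: 2.755, 2.64, 2.838, 1.665, 0.09 → sum = 9.988
V_2 = 9.988 / l_2 = 9.988 / 0.95 = 10.513684… → 10.514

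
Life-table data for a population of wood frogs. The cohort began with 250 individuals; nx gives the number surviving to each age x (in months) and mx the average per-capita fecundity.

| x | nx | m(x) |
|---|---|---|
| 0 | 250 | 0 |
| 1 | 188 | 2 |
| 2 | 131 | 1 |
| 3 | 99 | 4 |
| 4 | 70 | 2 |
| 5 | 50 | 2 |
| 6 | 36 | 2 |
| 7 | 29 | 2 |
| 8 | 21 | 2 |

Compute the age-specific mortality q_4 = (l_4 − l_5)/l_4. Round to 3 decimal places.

0.286

lx = nx/n0 = nx/250: 1, 0.752, 0.524, 0.396, 0.28, 0.2, 0.144, 0.116, 0.084
q_4 = (l_4 − l_5) / l_4 = (0.28 − 0.2) / 0.28
     = 0.08 / 0.28 = 0.285714… → 0.286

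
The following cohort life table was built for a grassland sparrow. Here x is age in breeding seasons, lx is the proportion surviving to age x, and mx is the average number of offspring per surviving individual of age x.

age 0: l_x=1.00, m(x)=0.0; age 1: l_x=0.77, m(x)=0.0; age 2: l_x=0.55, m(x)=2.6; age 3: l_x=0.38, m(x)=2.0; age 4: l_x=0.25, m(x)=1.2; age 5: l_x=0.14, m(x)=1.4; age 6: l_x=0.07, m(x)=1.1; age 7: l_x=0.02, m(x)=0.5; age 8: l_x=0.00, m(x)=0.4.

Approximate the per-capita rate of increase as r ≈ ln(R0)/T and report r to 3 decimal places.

R0 = Σ lx·mx = 0 + 0 + 1.43 + 0.76 + 0.3 + 0.196 + 0.077 + 0.01 + 0 = 2.773
Σ x·lx·mx = 7.852; T = 7.852/2.773 = 2.83159…
r ≈ ln(R0)/T = ln(2.773)/2.83159… = 0.3602… → 0.360

0.360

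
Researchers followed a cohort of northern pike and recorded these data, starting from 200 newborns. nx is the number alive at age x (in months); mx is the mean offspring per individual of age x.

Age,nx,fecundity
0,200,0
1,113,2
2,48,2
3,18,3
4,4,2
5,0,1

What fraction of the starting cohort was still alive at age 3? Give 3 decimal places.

l_3 = n_3/n_0 = 18/200 = 0.09 → 0.090

0.090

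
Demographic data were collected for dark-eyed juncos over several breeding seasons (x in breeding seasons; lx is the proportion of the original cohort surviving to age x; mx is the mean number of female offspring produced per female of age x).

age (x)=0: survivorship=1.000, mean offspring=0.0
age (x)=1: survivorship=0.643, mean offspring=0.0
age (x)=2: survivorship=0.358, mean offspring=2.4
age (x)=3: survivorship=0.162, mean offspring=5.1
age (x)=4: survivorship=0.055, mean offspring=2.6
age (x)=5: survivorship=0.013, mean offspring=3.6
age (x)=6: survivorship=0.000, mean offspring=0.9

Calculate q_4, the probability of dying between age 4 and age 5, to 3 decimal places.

q_4 = (l_4 − l_5) / l_4 = (0.055 − 0.013) / 0.055
     = 0.042 / 0.055 = 0.763636… → 0.764

0.764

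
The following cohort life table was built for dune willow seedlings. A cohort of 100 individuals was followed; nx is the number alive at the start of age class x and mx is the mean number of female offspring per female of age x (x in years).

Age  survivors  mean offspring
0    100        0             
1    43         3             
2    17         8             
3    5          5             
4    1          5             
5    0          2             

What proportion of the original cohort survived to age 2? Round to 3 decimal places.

l_2 = n_2/n_0 = 17/100 = 0.17 → 0.170

0.170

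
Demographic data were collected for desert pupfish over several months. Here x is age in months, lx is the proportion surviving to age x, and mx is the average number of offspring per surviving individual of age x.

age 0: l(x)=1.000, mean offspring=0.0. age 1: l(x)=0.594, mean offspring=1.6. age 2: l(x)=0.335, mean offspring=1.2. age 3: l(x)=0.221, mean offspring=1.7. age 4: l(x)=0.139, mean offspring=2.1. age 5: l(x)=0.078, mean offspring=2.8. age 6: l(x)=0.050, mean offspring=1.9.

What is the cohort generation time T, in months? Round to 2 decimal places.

lx·mx: 0, 0.9504, 0.402, 0.3757, 0.2919, 0.2184, 0.095 → R0 = 2.3334
x·lx·mx: 0, 0.9504, 0.804, 1.1271, 1.1676, 1.092, 0.57 → Σ = 5.7111
T = 5.7111 / 2.3334 = 2.447544… → 2.45

2.45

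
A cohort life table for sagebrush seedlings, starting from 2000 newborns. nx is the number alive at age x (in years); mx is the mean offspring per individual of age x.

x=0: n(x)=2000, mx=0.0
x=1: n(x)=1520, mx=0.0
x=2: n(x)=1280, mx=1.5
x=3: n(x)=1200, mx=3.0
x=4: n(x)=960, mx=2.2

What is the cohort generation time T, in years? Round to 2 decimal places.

3.03

lx = nx/n0 = nx/2000: 1, 0.76, 0.64, 0.6, 0.48
lx·mx: 0, 0, 0.96, 1.8, 1.056 → R0 = 3.816
x·lx·mx: 0, 0, 1.92, 5.4, 4.224 → Σ = 11.544
T = 11.544 / 3.816 = 3.025157… → 3.03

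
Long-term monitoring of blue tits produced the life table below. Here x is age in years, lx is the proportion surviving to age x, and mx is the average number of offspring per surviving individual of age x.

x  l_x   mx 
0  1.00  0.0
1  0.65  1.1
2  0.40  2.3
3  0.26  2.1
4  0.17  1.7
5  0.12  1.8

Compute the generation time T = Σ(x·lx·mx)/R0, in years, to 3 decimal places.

2.394

lx·mx: 0, 0.715, 0.92, 0.546, 0.289, 0.216 → R0 = 2.686
x·lx·mx: 0, 0.715, 1.84, 1.638, 1.156, 1.08 → Σ = 6.429
T = 6.429 / 2.686 = 2.393522… → 2.394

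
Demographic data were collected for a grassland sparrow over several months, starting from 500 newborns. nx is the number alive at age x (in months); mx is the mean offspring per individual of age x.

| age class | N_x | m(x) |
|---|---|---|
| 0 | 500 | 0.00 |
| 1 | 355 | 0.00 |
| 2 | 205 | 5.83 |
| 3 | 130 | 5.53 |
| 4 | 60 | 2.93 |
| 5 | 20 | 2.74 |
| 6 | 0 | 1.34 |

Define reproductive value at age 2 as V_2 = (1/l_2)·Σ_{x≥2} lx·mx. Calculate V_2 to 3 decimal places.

lx = nx/n0 = nx/500: 1, 0.71, 0.41, 0.26, 0.12, 0.04, 0
lx·mx for x ≥ 2: 2.3903, 1.4378, 0.3516, 0.1096, 0 → sum = 4.2893
V_2 = 4.2893 / l_2 = 4.2893 / 0.41 = 10.461707… → 10.462

10.462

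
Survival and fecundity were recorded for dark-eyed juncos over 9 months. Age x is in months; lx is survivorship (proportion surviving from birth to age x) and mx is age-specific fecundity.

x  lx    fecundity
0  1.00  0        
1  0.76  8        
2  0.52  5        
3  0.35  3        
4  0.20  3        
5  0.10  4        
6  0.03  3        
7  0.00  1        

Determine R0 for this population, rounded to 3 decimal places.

10.820

lx·mx by age: 0, 6.08, 2.6, 1.05, 0.6, 0.4, 0.09, 0
R0 = Σ lx·mx = 10.82 → 10.820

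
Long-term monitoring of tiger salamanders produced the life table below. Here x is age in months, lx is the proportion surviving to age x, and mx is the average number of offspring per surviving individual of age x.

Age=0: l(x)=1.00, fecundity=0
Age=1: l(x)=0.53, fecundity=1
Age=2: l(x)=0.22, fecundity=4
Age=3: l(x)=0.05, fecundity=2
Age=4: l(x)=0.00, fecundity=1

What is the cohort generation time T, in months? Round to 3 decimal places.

lx·mx: 0, 0.53, 0.88, 0.1, 0 → R0 = 1.51
x·lx·mx: 0, 0.53, 1.76, 0.3, 0 → Σ = 2.59
T = 2.59 / 1.51 = 1.715232… → 1.715

1.715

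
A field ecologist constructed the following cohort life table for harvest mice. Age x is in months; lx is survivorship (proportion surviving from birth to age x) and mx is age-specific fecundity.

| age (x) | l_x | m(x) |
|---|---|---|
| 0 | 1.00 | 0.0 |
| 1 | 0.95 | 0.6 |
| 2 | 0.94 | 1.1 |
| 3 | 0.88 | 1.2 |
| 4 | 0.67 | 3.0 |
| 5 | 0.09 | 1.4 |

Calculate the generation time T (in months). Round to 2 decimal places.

lx·mx: 0, 0.57, 1.034, 1.056, 2.01, 0.126 → R0 = 4.796
x·lx·mx: 0, 0.57, 2.068, 3.168, 8.04, 0.63 → Σ = 14.476
T = 14.476 / 4.796 = 3.018349… → 3.02

3.02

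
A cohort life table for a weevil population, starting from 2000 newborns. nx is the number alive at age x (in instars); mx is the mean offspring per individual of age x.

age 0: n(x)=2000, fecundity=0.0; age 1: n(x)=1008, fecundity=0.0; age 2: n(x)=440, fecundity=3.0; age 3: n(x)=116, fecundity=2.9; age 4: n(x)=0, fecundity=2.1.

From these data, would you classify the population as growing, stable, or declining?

declining

lx = nx/n0 = nx/2000: 1, 0.504, 0.22, 0.058, 0
R0 = Σ lx·mx = 0 + 0 + 0.66 + 0.1682 + 0 = 0.8282
R0 < 1, so the population is declining.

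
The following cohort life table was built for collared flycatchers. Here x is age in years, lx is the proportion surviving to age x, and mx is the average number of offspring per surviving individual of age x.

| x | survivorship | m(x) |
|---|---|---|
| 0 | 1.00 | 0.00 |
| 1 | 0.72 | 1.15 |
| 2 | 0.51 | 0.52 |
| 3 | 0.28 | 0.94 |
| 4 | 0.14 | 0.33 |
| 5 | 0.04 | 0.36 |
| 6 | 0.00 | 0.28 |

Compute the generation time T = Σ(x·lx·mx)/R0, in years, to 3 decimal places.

lx·mx: 0, 0.828, 0.2652, 0.2632, 0.0462, 0.0144, 0 → R0 = 1.417
x·lx·mx: 0, 0.828, 0.5304, 0.7896, 0.1848, 0.072, 0 → Σ = 2.4048
T = 2.4048 / 1.417 = 1.697107… → 1.697

1.697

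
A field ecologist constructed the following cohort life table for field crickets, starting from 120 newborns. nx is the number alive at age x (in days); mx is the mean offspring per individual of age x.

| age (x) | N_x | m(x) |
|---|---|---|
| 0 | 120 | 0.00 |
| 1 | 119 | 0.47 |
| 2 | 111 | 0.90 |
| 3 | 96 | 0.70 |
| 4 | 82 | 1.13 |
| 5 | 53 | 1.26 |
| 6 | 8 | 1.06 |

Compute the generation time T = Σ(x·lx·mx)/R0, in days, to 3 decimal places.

3.102

lx = nx/n0 = nx/120: 1, 0.99167…, 0.925, 0.8, 0.68333…, 0.44167…, 0.06667…
lx·mx: 0, 0.466083…, 0.8325, 0.56, 0.772167…, 0.5565…, 0.070667… → R0 = 3.257917…
x·lx·mx: 0, 0.466083…, 1.665, 1.68, 3.088667…, 2.7825…, 0.424… → Σ = 10.10625…
T = 10.10625… / 3.257917… = 3.102059… → 3.102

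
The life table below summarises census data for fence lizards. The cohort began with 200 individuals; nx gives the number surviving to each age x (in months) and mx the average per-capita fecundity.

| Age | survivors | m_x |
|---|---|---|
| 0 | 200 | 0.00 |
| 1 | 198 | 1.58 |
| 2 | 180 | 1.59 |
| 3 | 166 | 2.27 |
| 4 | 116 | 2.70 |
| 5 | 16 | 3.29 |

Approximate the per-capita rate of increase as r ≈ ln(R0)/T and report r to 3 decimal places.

0.723

lx = nx/n0 = nx/200: 1, 0.99, 0.9, 0.83, 0.58, 0.08
R0 = Σ lx·mx = 0 + 1.5642 + 1.431 + 1.8841 + 1.566 + 0.2632 = 6.7085
Σ x·lx·mx = 17.6585; T = 17.6585/6.7085 = 2.63226…
r ≈ ln(R0)/T = ln(6.7085)/2.63226… = 0.7231… → 0.723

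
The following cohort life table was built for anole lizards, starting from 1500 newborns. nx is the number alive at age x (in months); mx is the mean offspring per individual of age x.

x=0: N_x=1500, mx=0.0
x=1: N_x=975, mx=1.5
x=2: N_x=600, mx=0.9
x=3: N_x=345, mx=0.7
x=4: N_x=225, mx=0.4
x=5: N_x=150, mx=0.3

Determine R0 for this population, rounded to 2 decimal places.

1.59

lx = nx/n0 = nx/1500: 1, 0.65, 0.4, 0.23, 0.15, 0.1
lx·mx by age: 0, 0.975, 0.36, 0.161, 0.06, 0.03
R0 = Σ lx·mx = 1.586 → 1.59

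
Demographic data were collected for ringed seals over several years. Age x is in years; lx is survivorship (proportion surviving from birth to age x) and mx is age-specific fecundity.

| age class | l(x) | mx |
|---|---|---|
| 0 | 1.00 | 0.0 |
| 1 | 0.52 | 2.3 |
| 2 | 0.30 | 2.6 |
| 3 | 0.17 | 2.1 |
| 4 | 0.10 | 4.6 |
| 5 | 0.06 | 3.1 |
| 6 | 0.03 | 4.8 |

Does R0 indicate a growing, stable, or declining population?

R0 = Σ lx·mx = 0 + 1.196 + 0.78 + 0.357 + 0.46 + 0.186 + 0.144 = 3.123
R0 > 1, so the population is growing.

growing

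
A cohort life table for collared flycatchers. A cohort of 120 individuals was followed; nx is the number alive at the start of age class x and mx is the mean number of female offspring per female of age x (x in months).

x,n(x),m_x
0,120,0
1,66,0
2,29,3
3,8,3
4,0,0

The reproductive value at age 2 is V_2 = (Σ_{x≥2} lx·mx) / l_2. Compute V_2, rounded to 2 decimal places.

3.83

lx = nx/n0 = nx/120: 1, 0.55, 0.24167…, 0.06667…, 0
lx·mx for x ≥ 2: 0.725…, 0.2…, 0 → sum = 0.925…
V_2 = 0.925… / l_2 = 0.925… / 0.241667… = 3.827586… → 3.83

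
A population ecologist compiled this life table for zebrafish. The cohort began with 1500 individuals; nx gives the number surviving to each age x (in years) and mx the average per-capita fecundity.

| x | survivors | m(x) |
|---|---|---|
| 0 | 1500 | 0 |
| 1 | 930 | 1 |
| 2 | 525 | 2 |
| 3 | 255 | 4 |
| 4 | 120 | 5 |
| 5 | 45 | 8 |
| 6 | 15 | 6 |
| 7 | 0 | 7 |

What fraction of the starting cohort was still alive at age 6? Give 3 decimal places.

0.010

l_6 = n_6/n_0 = 15/1500 = 0.01 → 0.010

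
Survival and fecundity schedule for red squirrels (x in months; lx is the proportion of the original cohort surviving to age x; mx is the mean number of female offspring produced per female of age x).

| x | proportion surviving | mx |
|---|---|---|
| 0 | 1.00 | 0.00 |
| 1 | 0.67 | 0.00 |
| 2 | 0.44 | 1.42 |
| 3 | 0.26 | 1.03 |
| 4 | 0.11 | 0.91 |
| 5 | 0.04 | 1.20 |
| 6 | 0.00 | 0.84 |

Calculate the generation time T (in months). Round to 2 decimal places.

lx·mx: 0, 0, 0.6248, 0.2678, 0.1001, 0.048, 0 → R0 = 1.0407
x·lx·mx: 0, 0, 1.2496, 0.8034, 0.4004, 0.24, 0 → Σ = 2.6934
T = 2.6934 / 1.0407 = 2.588066… → 2.59

2.59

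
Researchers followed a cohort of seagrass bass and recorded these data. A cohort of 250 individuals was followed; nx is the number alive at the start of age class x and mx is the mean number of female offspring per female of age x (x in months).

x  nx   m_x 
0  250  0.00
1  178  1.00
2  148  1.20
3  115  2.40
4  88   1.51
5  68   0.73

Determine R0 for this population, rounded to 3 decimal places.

lx = nx/n0 = nx/250: 1, 0.712, 0.592, 0.46, 0.352, 0.272
lx·mx by age: 0, 0.712, 0.7104, 1.104, 0.53152, 0.19856
R0 = Σ lx·mx = 3.25648 → 3.256

3.256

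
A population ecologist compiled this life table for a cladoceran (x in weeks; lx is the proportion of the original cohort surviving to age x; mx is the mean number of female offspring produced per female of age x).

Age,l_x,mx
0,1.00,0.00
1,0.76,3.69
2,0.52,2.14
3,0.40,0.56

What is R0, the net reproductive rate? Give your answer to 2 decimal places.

4.14

lx·mx by age: 0, 2.8044, 1.1128, 0.224
R0 = Σ lx·mx = 4.1412 → 4.14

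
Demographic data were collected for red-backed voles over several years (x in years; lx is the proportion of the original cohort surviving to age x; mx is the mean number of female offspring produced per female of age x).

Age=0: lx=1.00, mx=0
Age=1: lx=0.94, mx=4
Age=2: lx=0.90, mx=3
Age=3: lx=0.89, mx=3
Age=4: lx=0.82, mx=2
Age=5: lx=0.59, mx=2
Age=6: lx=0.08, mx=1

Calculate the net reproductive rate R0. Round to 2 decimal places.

12.03

lx·mx by age: 0, 3.76, 2.7, 2.67, 1.64, 1.18, 0.08
R0 = Σ lx·mx = 12.03 → 12.03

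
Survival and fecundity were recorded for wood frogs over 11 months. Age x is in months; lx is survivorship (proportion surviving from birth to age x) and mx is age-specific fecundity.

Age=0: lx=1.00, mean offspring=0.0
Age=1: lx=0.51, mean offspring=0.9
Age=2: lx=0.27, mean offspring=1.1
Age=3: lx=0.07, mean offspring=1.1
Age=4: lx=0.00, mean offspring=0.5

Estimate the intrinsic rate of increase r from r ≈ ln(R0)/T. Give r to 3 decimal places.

-0.119

R0 = Σ lx·mx = 0 + 0.459 + 0.297 + 0.077 + 0 = 0.833
Σ x·lx·mx = 1.284; T = 1.284/0.833 = 1.54142…
r ≈ ln(R0)/T = ln(0.833)/1.54142… = -0.11854… → -0.119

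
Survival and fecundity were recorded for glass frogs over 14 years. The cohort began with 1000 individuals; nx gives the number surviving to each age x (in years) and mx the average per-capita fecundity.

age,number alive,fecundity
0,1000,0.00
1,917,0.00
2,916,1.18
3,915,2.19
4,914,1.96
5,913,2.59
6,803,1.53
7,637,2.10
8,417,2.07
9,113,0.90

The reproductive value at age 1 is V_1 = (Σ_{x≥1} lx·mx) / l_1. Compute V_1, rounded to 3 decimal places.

11.747

lx = nx/n0 = nx/1000: 1, 0.917, 0.916, 0.915, 0.914, 0.913, 0.803, 0.637, 0.417, 0.113
lx·mx for x ≥ 1: 0, 1.08088, 2.00385, 1.79144, 2.36467, 1.22859, 1.3377, 0.86319, 0.1017 → sum = 10.77202
V_1 = 10.77202 / l_1 = 10.77202 / 0.917 = 11.747023… → 11.747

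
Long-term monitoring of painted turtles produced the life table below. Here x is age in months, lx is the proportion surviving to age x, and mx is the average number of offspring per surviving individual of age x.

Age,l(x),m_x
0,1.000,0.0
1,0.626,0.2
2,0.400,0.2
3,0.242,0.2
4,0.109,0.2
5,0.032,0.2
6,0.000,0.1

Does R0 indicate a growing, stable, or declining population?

declining

R0 = Σ lx·mx = 0 + 0.1252 + 0.08 + 0.0484 + 0.0218 + 0.0064 + 0 = 0.2818
R0 < 1, so the population is declining.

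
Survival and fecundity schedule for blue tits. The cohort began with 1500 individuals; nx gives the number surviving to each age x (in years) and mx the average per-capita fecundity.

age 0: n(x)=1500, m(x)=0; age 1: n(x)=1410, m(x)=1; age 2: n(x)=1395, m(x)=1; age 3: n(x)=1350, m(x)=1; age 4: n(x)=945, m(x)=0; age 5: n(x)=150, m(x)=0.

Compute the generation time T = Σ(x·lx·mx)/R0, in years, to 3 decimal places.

1.986

lx = nx/n0 = nx/1500: 1, 0.94, 0.93, 0.9, 0.63, 0.1
lx·mx: 0, 0.94, 0.93, 0.9, 0, 0 → R0 = 2.77
x·lx·mx: 0, 0.94, 1.86, 2.7, 0, 0 → Σ = 5.5
T = 5.5 / 2.77 = 1.98556… → 1.986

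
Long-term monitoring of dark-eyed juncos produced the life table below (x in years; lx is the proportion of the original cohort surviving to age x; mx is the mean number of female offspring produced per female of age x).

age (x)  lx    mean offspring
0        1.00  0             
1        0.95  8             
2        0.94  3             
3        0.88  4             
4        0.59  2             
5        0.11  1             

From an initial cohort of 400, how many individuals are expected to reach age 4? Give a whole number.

Expected survivors = N0 · l_4 = 400 × 0.59 = 236 → 236

236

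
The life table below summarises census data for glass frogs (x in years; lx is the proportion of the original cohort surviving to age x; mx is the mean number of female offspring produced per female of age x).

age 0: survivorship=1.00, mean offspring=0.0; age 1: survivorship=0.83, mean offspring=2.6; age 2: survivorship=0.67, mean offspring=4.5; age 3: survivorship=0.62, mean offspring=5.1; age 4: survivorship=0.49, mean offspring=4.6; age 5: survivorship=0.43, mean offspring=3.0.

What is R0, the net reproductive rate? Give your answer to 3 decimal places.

11.879

lx·mx by age: 0, 2.158, 3.015, 3.162, 2.254, 1.29
R0 = Σ lx·mx = 11.879 → 11.879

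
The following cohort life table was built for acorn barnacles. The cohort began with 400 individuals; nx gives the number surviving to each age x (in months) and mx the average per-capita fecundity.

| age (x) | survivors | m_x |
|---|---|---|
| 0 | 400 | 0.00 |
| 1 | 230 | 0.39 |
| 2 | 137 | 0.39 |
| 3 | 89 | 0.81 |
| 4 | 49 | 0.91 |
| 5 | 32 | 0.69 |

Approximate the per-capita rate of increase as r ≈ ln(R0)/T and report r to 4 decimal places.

-0.1406

lx = nx/n0 = nx/400: 1, 0.575, 0.3425, 0.2225, 0.1225, 0.08
R0 = Σ lx·mx = 0 + 0.22425 + 0.13358… + 0.18023… + 0.11148… + 0.0552 = 0.704725
Σ x·lx·mx = 1.753975; T = 1.753975/0.704725 = 2.48888…
r ≈ ln(R0)/T = ln(0.704725)/2.48888… = -0.140605… → -0.1406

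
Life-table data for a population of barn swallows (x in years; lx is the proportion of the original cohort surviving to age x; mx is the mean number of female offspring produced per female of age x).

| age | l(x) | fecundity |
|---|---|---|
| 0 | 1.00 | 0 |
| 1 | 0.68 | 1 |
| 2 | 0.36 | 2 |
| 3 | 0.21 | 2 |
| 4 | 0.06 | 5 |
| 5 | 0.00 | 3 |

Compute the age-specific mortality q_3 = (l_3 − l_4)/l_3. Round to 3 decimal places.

q_3 = (l_3 − l_4) / l_3 = (0.21 − 0.06) / 0.21
     = 0.15 / 0.21 = 0.714286… → 0.714

0.714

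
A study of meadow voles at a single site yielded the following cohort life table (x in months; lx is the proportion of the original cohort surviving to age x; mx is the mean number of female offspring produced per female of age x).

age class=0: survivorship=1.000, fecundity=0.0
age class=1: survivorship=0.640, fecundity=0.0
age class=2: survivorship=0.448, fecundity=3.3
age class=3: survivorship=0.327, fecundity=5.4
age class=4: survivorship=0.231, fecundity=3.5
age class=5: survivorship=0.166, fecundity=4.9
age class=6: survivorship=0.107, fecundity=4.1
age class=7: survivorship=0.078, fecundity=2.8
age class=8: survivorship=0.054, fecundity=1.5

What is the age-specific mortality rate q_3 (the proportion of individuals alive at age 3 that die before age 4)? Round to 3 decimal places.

q_3 = (l_3 − l_4) / l_3 = (0.327 − 0.231) / 0.327
     = 0.096 / 0.327 = 0.293578… → 0.294

0.294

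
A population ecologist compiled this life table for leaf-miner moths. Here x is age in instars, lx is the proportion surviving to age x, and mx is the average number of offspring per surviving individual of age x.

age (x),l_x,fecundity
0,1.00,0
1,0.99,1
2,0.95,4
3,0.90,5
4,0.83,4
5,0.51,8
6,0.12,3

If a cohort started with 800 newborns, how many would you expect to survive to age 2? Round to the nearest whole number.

Expected survivors = N0 · l_2 = 800 × 0.95 = 760 → 760

760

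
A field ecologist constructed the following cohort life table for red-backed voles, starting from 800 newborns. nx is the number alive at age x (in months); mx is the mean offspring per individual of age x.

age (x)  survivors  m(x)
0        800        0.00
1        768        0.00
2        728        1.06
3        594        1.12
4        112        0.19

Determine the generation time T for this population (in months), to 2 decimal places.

lx = nx/n0 = nx/800: 1, 0.96, 0.91, 0.7425, 0.14
lx·mx: 0, 0, 0.9646, 0.8316, 0.0266 → R0 = 1.8228
x·lx·mx: 0, 0, 1.9292, 2.4948, 0.1064 → Σ = 4.5304
T = 4.5304 / 1.8228 = 2.485407… → 2.49

2.49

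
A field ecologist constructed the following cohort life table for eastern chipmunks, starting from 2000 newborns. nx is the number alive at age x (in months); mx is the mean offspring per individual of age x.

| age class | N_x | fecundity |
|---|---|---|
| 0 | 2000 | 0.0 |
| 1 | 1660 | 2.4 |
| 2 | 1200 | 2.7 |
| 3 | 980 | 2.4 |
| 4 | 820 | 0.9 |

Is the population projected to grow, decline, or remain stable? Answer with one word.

lx = nx/n0 = nx/2000: 1, 0.83, 0.6, 0.49, 0.41
R0 = Σ lx·mx = 0 + 1.992 + 1.62 + 1.176 + 0.369 = 5.157
R0 > 1, so the population is growing.

growing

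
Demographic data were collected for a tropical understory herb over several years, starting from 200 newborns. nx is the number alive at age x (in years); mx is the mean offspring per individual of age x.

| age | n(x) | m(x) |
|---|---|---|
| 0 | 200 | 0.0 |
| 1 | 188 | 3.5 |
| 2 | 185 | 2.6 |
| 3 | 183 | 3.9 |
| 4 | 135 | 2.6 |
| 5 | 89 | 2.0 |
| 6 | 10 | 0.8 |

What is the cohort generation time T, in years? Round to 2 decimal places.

2.55

lx = nx/n0 = nx/200: 1, 0.94, 0.925, 0.915, 0.675, 0.445, 0.05
lx·mx: 0, 3.29, 2.405, 3.5685, 1.755, 0.89, 0.04 → R0 = 11.9485
x·lx·mx: 0, 3.29, 4.81, 10.7055, 7.02, 4.45, 0.24 → Σ = 30.5155
T = 30.5155 / 11.9485 = 2.553919… → 2.55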